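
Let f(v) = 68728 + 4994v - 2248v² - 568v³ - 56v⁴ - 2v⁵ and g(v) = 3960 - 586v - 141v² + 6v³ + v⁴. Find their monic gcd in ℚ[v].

-44 + 7v + v²

By polynomial division,
  -2v⁵ - 56v⁴ - 568v³ - 2248v² + 4994v + 68728 = (-2v - 44)(v⁴ + 6v³ - 141v² - 586v + 3960) + (-586v³ - 9624v² - 12870v + 242968)
  v⁴ + 6v³ - 141v² - 586v + 3960 = (-(1/586)v + 1527/85849)(-586v³ - 9624v² - 12870v + 242968) + ((705684/85849)v² + (4939788/85849)v - 31050096/85849)
  -586v³ - 9624v² - 12870v + 242968 = (-(25153757/352842)v - 237029089/352842)((705684/85849)v² + (4939788/85849)v - 31050096/85849) + (0)
Last nonzero remainder: (705684/85849)v² + (4939788/85849)v - 31050096/85849. Dividing through by 705684/85849 gives the monic gcd v² + 7v - 44.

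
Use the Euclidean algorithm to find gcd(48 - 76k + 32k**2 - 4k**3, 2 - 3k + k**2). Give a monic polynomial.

-1 + k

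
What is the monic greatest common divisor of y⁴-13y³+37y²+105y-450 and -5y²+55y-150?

Euclidean algorithm in ℚ[y]:
  y⁴-13y³+37y²+105y-450 = (-(1/5)y²+(2/5)y+3)(-5y²+55y-150) + (0)
Last nonzero remainder: -5y²+55y-150. Dividing through by -5 gives the monic gcd y²-11y+30.

y²-11y+30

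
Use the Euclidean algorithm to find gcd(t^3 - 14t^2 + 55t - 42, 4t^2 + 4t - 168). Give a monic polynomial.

t - 6

Apply the Euclidean algorithm:
  t^3 - 14t^2 + 55t - 42 = ((1/4)t - 15/4)(4t^2 + 4t - 168) + (112t - 672)
  4t^2 + 4t - 168 = ((1/28)t + 1/4)(112t - 672) + (0)
Last nonzero remainder: 112t - 672. Dividing through by 112 gives the monic gcd t - 6.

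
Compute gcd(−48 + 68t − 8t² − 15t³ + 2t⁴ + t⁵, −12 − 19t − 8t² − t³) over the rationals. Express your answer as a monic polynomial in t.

12 + 7t + t²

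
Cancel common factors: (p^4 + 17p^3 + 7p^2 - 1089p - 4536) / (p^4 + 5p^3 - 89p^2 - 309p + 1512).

Repeated division with remainder:
  p^4 + 17p^3 + 7p^2 - 1089p - 4536 = (p^4 + 5p^3 - 89p^2 - 309p + 1512) + (12p^3 + 96p^2 - 780p - 6048)
  p^4 + 5p^3 - 89p^2 - 309p + 1512 = ((1/12)p - 1/4)(12p^3 + 96p^2 - 780p - 6048) + (0)
Last nonzero remainder: 12p^3 + 96p^2 - 780p - 6048. Dividing through by 12 gives the monic gcd p^3 + 8p^2 - 65p - 504.
Cancel p^3 + 8p^2 - 65p - 504 from numerator and denominator to get the reduced form.

(p + 9)/(p - 3)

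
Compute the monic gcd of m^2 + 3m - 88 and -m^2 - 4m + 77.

m + 11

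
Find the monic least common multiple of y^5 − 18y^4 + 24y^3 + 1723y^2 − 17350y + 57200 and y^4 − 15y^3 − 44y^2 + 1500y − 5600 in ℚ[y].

y^7 − 15y^6 − 100y^5 + 3055y^4 − 13861y^3 − 115460y^2 + 1386100y − 4004000

By polynomial division,
  y^5 − 18y^4 + 24y^3 + 1723y^2 − 17350y + 57200 = (y − 3)(y^4 − 15y^3 − 44y^2 + 1500y − 5600) + (23y^3 + 91y^2 − 7250y + 40400)
  y^4 − 15y^3 − 44y^2 + 1500y − 5600 = ((1/23)y − 436/529)(23y^3 + 91y^2 − 7250y + 40400) + ((183150/529)y^2 − (3296700/529)y + 14652000/529)
  23y^3 + 91y^2 − 7250y + 40400 = ((12167/183150)y + 53429/36630)((183150/529)y^2 − (3296700/529)y + 14652000/529) + (0)
Last nonzero remainder: (183150/529)y^2 − (3296700/529)y + 14652000/529. Dividing through by 183150/529 gives the monic gcd y^2 − 18y + 80.
Then lcm(f, g) = f·g / gcd(f, g); expanding and making the result monic gives the answer.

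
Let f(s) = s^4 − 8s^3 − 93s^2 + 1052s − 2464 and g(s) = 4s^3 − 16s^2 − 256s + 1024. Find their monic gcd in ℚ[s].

Apply the Euclidean algorithm:
  s^4 − 8s^3 − 93s^2 + 1052s − 2464 = ((1/4)s − 1)(4s^3 − 16s^2 − 256s + 1024) + (−45s^2 + 540s − 1440)
  4s^3 − 16s^2 − 256s + 1024 = (−(4/45)s − 32/45)(−45s^2 + 540s − 1440) + (0)
Last nonzero remainder: −45s^2 + 540s − 1440. Dividing through by −45 gives the monic gcd s^2 − 12s + 32.

s^2 − 12s + 32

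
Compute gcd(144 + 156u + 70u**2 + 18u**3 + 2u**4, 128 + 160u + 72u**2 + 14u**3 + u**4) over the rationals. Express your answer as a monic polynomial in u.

Apply the Euclidean algorithm:
  2u**4 + 18u**3 + 70u**2 + 156u + 144 = (2)(u**4 + 14u**3 + 72u**2 + 160u + 128) + (−10u**3 − 74u**2 − 164u − 112)
  u**4 + 14u**3 + 72u**2 + 160u + 128 = (−(1/10)u − 33/50)(−10u**3 − 74u**2 − 164u − 112) + ((169/25)u**2 + (1014/25)u + 1352/25)
  −10u**3 − 74u**2 − 164u − 112 = (−(250/169)u − 350/169)((169/25)u**2 + (1014/25)u + 1352/25) + (0)
Last nonzero remainder: (169/25)u**2 + (1014/25)u + 1352/25. Dividing through by 169/25 gives the monic gcd u**2 + 6u + 8.

8 + 6u + u**2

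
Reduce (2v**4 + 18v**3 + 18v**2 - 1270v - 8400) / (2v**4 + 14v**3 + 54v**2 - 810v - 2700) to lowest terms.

Euclidean algorithm in ℚ[v]:
  2v**4 + 18v**3 + 18v**2 - 1270v - 8400 = (2v**4 + 14v**3 + 54v**2 - 810v - 2700) + (4v**3 - 36v**2 - 460v - 5700)
  2v**4 + 14v**3 + 54v**2 - 810v - 2700 = ((1/2)v + 8)(4v**3 - 36v**2 - 460v - 5700) + (572v**2 + 5720v + 42900)
  4v**3 - 36v**2 - 460v - 5700 = ((1/143)v - 19/143)(572v**2 + 5720v + 42900) + (0)
Last nonzero remainder: 572v**2 + 5720v + 42900. Dividing through by 572 gives the monic gcd v**2 + 10v + 75.
Cancel v**2 + 10v + 75 from numerator and denominator to get the reduced form.

(v**2 - v - 56)/(v**2 - 3v - 18)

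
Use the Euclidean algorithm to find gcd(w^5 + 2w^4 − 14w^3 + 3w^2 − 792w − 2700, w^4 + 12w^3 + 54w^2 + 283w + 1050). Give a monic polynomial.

Euclidean algorithm in ℚ[w]:
  w^5 + 2w^4 − 14w^3 + 3w^2 − 792w − 2700 = (w − 10)(w^4 + 12w^3 + 54w^2 + 283w + 1050) + (52w^3 + 260w^2 + 988w + 7800)
  w^4 + 12w^3 + 54w^2 + 283w + 1050 = ((1/52)w + 7/52)(52w^3 + 260w^2 + 988w + 7800) + (0)
Last nonzero remainder: 52w^3 + 260w^2 + 988w + 7800. Dividing through by 52 gives the monic gcd w^3 + 5w^2 + 19w + 150.

w^3 + 5w^2 + 19w + 150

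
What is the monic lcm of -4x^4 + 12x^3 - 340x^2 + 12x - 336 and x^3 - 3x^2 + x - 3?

By polynomial division,
  -4x^4 + 12x^3 - 340x^2 + 12x - 336 = (-4x)(x^3 - 3x^2 + x - 3) + (-336x^2 - 336)
  x^3 - 3x^2 + x - 3 = (-(1/336)x + 1/112)(-336x^2 - 336) + (0)
Last nonzero remainder: -336x^2 - 336. Dividing through by -336 gives the monic gcd x^2 + 1.
Then lcm(f, g) = f·g / gcd(f, g); expanding and making the result monic gives the answer.

x^5 - 6x^4 + 94x^3 - 258x^2 + 93x - 252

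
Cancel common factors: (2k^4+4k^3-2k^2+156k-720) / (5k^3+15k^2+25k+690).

(2k^3-8k^2+46k-120)/(5k^2-15k+115)

Repeated division with remainder:
  2k^4+4k^3-2k^2+156k-720 = ((2/5)k-2/5)(5k^3+15k^2+25k+690) + (-6k^2-110k-444)
  5k^3+15k^2+25k+690 = (-(5/6)k+115/9)(-6k^2-110k-444) + ((9545/9)k+19090/3)
  -6k^2-110k-444 = (-(54/9545)k-666/9545)((9545/9)k+19090/3) + (0)
Last nonzero remainder: (9545/9)k+19090/3. Dividing through by 9545/9 gives the monic gcd k+6.
Cancel k+6 from numerator and denominator to get the reduced form.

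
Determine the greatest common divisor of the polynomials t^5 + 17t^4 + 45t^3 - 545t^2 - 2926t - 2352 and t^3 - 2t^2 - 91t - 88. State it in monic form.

t^2 + 9t + 8

Euclidean algorithm in ℚ[t]:
  t^5 + 17t^4 + 45t^3 - 545t^2 - 2926t - 2352 = (t^2 + 19t + 174)(t^3 - 2t^2 - 91t - 88) + (1620t^2 + 14580t + 12960)
  t^3 - 2t^2 - 91t - 88 = ((1/1620)t - 11/1620)(1620t^2 + 14580t + 12960) + (0)
Last nonzero remainder: 1620t^2 + 14580t + 12960. Dividing through by 1620 gives the monic gcd t^2 + 9t + 8.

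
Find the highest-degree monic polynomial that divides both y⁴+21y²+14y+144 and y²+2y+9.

Euclidean algorithm in ℚ[y]:
  y⁴+21y²+14y+144 = (y²-2y+16)(y²+2y+9) + (0)
The last nonzero remainder y²+2y+9 is already monic.

y²+2y+9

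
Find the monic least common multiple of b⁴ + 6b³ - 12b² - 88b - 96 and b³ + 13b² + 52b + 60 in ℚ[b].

Apply the Euclidean algorithm:
  b⁴ + 6b³ - 12b² - 88b - 96 = (b - 7)(b³ + 13b² + 52b + 60) + (27b² + 216b + 324)
  b³ + 13b² + 52b + 60 = ((1/27)b + 5/27)(27b² + 216b + 324) + (0)
Last nonzero remainder: 27b² + 216b + 324. Dividing through by 27 gives the monic gcd b² + 8b + 12.
Then lcm(f, g) = f·g / gcd(f, g); expanding and making the result monic gives the answer.

b⁵ + 11b⁴ + 18b³ - 148b² - 536b - 480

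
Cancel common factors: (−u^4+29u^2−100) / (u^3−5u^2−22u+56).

(−u^3−2u^2+25u+50)/(u^2−3u−28)

Apply the Euclidean algorithm:
  −u^4+29u^2−100 = (−u−5)(u^3−5u^2−22u+56) + (−18u^2−54u+180)
  u^3−5u^2−22u+56 = (−(1/18)u+4/9)(−18u^2−54u+180) + (12u−24)
  −18u^2−54u+180 = (−(3/2)u−15/2)(12u−24) + (0)
Last nonzero remainder: 12u−24. Dividing through by 12 gives the monic gcd u−2.
Cancel u−2 from numerator and denominator to get the reduced form.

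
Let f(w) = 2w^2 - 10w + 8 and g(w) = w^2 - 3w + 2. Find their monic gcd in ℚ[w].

By polynomial division,
  2w^2 - 10w + 8 = (2)(w^2 - 3w + 2) + (-4w + 4)
  w^2 - 3w + 2 = (-(1/4)w + 1/2)(-4w + 4) + (0)
Last nonzero remainder: -4w + 4. Dividing through by -4 gives the monic gcd w - 1.

w - 1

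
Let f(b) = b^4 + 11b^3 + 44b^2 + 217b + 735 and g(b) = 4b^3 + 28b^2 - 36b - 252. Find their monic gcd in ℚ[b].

b + 7

By polynomial division,
  b^4 + 11b^3 + 44b^2 + 217b + 735 = ((1/4)b + 1)(4b^3 + 28b^2 - 36b - 252) + (25b^2 + 316b + 987)
  4b^3 + 28b^2 - 36b - 252 = ((4/25)b - 564/625)(25b^2 + 316b + 987) + ((57024/625)b + 399168/625)
  25b^2 + 316b + 987 = ((15625/57024)b + 29375/19008)((57024/625)b + 399168/625) + (0)
Last nonzero remainder: (57024/625)b + 399168/625. Dividing through by 57024/625 gives the monic gcd b + 7.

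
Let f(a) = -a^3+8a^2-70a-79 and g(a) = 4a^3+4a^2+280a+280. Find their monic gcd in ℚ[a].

a+1

Apply the Euclidean algorithm:
  -a^3+8a^2-70a-79 = (-1/4)(4a^3+4a^2+280a+280) + (9a^2-9)
  4a^3+4a^2+280a+280 = ((4/9)a+4/9)(9a^2-9) + (284a+284)
  9a^2-9 = ((9/284)a-9/284)(284a+284) + (0)
Last nonzero remainder: 284a+284. Dividing through by 284 gives the monic gcd a+1.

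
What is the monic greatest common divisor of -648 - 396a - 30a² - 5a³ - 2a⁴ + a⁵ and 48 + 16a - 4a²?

-12 - 4a + a²

Euclidean algorithm in ℚ[a]:
  a⁵ - 2a⁴ - 5a³ - 30a² - 396a - 648 = (-(1/4)a³ - (1/2)a² - (15/4)a - 27/2)(-4a² + 16a + 48) + (0)
Last nonzero remainder: -4a² + 16a + 48. Dividing through by -4 gives the monic gcd a² - 4a - 12.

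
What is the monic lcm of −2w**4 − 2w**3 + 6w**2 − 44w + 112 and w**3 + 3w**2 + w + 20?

Apply the Euclidean algorithm:
  −2w**4 − 2w**3 + 6w**2 − 44w + 112 = (−2w + 4)(w**3 + 3w**2 + w + 20) + (−4w**2 − 8w + 32)
  w**3 + 3w**2 + w + 20 = (−(1/4)w − 1/4)(−4w**2 − 8w + 32) + (7w + 28)
  −4w**2 − 8w + 32 = (−(4/7)w + 8/7)(7w + 28) + (0)
Last nonzero remainder: 7w + 28. Dividing through by 7 gives the monic gcd w + 4.
Then lcm(f, g) = f·g / gcd(f, g); expanding and making the result monic gives the answer.

w**6 + w**4 + 30w**3 − 93w**2 + 166w − 280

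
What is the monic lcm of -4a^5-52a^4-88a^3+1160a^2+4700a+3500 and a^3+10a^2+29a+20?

Repeated division with remainder:
  -4a^5-52a^4-88a^3+1160a^2+4700a+3500 = (-4a^2-12a+148)(a^3+10a^2+29a+20) + (108a^2+648a+540)
  a^3+10a^2+29a+20 = ((1/108)a+1/27)(108a^2+648a+540) + (0)
Last nonzero remainder: 108a^2+648a+540. Dividing through by 108 gives the monic gcd a^2+6a+5.
Then lcm(f, g) = f·g / gcd(f, g); expanding and making the result monic gives the answer.

a^6+17a^5+74a^4-202a^3-2335a^2-5575a-3500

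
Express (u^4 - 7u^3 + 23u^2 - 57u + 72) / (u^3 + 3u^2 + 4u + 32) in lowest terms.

(u^2 - 6u + 9)/(u + 4)

Repeated division with remainder:
  u^4 - 7u^3 + 23u^2 - 57u + 72 = (u - 10)(u^3 + 3u^2 + 4u + 32) + (49u^2 - 49u + 392)
  u^3 + 3u^2 + 4u + 32 = ((1/49)u + 4/49)(49u^2 - 49u + 392) + (0)
Last nonzero remainder: 49u^2 - 49u + 392. Dividing through by 49 gives the monic gcd u^2 - u + 8.
Cancel u^2 - u + 8 from numerator and denominator to get the reduced form.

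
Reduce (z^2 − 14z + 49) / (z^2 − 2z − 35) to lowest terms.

Apply the Euclidean algorithm:
  z^2 − 14z + 49 = (z^2 − 2z − 35) + (−12z + 84)
  z^2 − 2z − 35 = (−(1/12)z − 5/12)(−12z + 84) + (0)
Last nonzero remainder: −12z + 84. Dividing through by −12 gives the monic gcd z − 7.
Cancel z − 7 from numerator and denominator to get the reduced form.

(z − 7)/(z + 5)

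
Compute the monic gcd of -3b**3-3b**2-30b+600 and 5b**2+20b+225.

1

Repeated division with remainder:
  -3b**3-3b**2-30b+600 = (-(3/5)b+9/5)(5b**2+20b+225) + (69b+195)
  5b**2+20b+225 = ((5/69)b+45/529)(69b+195) + (110250/529)
  69b+195 = ((12167/36750)b+6877/7350)(110250/529) + (0)
The last nonzero remainder is the constant 110250/529, so the polynomials are coprime and gcd = 1.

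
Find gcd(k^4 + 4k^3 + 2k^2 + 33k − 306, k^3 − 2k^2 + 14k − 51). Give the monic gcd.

Euclidean algorithm in ℚ[k]:
  k^4 + 4k^3 + 2k^2 + 33k − 306 = (k + 6)(k^3 − 2k^2 + 14k − 51) + (0)
The last nonzero remainder k^3 − 2k^2 + 14k − 51 is already monic.

k^3 − 2k^2 + 14k − 51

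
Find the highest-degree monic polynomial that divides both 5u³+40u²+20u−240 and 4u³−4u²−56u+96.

Repeated division with remainder:
  5u³+40u²+20u−240 = (5/4)(4u³−4u²−56u+96) + (45u²+90u−360)
  4u³−4u²−56u+96 = ((4/45)u−4/15)(45u²+90u−360) + (0)
Last nonzero remainder: 45u²+90u−360. Dividing through by 45 gives the monic gcd u²+2u−8.

u²+2u−8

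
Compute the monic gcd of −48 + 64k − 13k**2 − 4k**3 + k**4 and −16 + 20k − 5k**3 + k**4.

Apply the Euclidean algorithm:
  k**4 − 4k**3 − 13k**2 + 64k − 48 = (k**4 − 5k**3 + 20k − 16) + (k**3 − 13k**2 + 44k − 32)
  k**4 − 5k**3 + 20k − 16 = (k + 8)(k**3 − 13k**2 + 44k − 32) + (60k**2 − 300k + 240)
  k**3 − 13k**2 + 44k − 32 = ((1/60)k − 2/15)(60k**2 − 300k + 240) + (0)
Last nonzero remainder: 60k**2 − 300k + 240. Dividing through by 60 gives the monic gcd k**2 − 5k + 4.

4 − 5k + k**2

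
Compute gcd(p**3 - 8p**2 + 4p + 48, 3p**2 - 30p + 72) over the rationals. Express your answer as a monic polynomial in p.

p**2 - 10p + 24

Repeated division with remainder:
  p**3 - 8p**2 + 4p + 48 = ((1/3)p + 2/3)(3p**2 - 30p + 72) + (0)
Last nonzero remainder: 3p**2 - 30p + 72. Dividing through by 3 gives the monic gcd p**2 - 10p + 24.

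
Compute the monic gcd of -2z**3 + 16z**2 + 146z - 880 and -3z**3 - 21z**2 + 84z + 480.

z**2 + 3z - 40

Euclidean algorithm in ℚ[z]:
  -2z**3 + 16z**2 + 146z - 880 = (2/3)(-3z**3 - 21z**2 + 84z + 480) + (30z**2 + 90z - 1200)
  -3z**3 - 21z**2 + 84z + 480 = (-(1/10)z - 2/5)(30z**2 + 90z - 1200) + (0)
Last nonzero remainder: 30z**2 + 90z - 1200. Dividing through by 30 gives the monic gcd z**2 + 3z - 40.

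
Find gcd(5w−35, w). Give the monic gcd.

Apply the Euclidean algorithm:
  5w−35 = (5)(w) + (−35)
  w = (−(1/35)w)(−35) + (0)
The last nonzero remainder is the constant −35, so the polynomials are coprime and gcd = 1.

1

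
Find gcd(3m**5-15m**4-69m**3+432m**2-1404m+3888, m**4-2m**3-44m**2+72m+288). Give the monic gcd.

m**3-4m**2-36m+144

Repeated division with remainder:
  3m**5-15m**4-69m**3+432m**2-1404m+3888 = (3m-9)(m**4-2m**3-44m**2+72m+288) + (45m**3-180m**2-1620m+6480)
  m**4-2m**3-44m**2+72m+288 = ((1/45)m+2/45)(45m**3-180m**2-1620m+6480) + (0)
Last nonzero remainder: 45m**3-180m**2-1620m+6480. Dividing through by 45 gives the monic gcd m**3-4m**2-36m+144.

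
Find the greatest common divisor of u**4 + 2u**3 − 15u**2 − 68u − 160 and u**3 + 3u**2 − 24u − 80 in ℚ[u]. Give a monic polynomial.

u**2 − u − 20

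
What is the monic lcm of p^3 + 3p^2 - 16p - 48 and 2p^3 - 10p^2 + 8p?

Euclidean algorithm in ℚ[p]:
  p^3 + 3p^2 - 16p - 48 = (1/2)(2p^3 - 10p^2 + 8p) + (8p^2 - 20p - 48)
  2p^3 - 10p^2 + 8p = ((1/4)p - 5/8)(8p^2 - 20p - 48) + ((15/2)p - 30)
  8p^2 - 20p - 48 = ((16/15)p + 8/5)((15/2)p - 30) + (0)
Last nonzero remainder: (15/2)p - 30. Dividing through by 15/2 gives the monic gcd p - 4.
Then lcm(f, g) = f·g / gcd(f, g); expanding and making the result monic gives the answer.

p^5 + 2p^4 - 19p^3 - 32p^2 + 48p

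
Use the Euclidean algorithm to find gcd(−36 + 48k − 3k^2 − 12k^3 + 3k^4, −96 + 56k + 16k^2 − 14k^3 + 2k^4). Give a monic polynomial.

12 − 4k − 3k^2 + k^3

By polynomial division,
  3k^4 − 12k^3 − 3k^2 + 48k − 36 = (3/2)(2k^4 − 14k^3 + 16k^2 + 56k − 96) + (9k^3 − 27k^2 − 36k + 108)
  2k^4 − 14k^3 + 16k^2 + 56k − 96 = ((2/9)k − 8/9)(9k^3 − 27k^2 − 36k + 108) + (0)
Last nonzero remainder: 9k^3 − 27k^2 − 36k + 108. Dividing through by 9 gives the monic gcd k^3 − 3k^2 − 4k + 12.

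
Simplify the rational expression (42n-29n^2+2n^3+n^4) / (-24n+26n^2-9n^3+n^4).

Apply the Euclidean algorithm:
  n^4+2n^3-29n^2+42n = (n^4-9n^3+26n^2-24n) + (11n^3-55n^2+66n)
  n^4-9n^3+26n^2-24n = ((1/11)n-4/11)(11n^3-55n^2+66n) + (0)
Last nonzero remainder: 11n^3-55n^2+66n. Dividing through by 11 gives the monic gcd n^3-5n^2+6n.
Cancel n^3-5n^2+6n from numerator and denominator to get the reduced form.

(7+n)/(-4+n)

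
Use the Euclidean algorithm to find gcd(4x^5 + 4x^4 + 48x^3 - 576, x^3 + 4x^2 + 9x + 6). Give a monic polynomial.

Repeated division with remainder:
  4x^5 + 4x^4 + 48x^3 - 576 = (4x^2 - 12x + 60)(x^3 + 4x^2 + 9x + 6) + (-156x^2 - 468x - 936)
  x^3 + 4x^2 + 9x + 6 = (-(1/156)x - 1/156)(-156x^2 - 468x - 936) + (0)
Last nonzero remainder: -156x^2 - 468x - 936. Dividing through by -156 gives the monic gcd x^2 + 3x + 6.

x^2 + 3x + 6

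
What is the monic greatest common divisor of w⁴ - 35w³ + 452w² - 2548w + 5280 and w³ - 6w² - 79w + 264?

w - 11

Apply the Euclidean algorithm:
  w⁴ - 35w³ + 452w² - 2548w + 5280 = (w - 29)(w³ - 6w² - 79w + 264) + (357w² - 5103w + 12936)
  w³ - 6w² - 79w + 264 = ((1/357)w + 47/2023)(357w² - 5103w + 12936) + ((960/289)w - 10560/289)
  357w² - 5103w + 12936 = ((34391/320)w - 14161/40)((960/289)w - 10560/289) + (0)
Last nonzero remainder: (960/289)w - 10560/289. Dividing through by 960/289 gives the monic gcd w - 11.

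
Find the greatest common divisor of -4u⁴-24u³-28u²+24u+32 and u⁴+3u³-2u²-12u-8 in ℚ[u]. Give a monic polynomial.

By polynomial division,
  -4u⁴-24u³-28u²+24u+32 = (-4)(u⁴+3u³-2u²-12u-8) + (-12u³-36u²-24u)
  u⁴+3u³-2u²-12u-8 = (-(1/12)u)(-12u³-36u²-24u) + (-4u²-12u-8)
  -12u³-36u²-24u = (3u)(-4u²-12u-8) + (0)
Last nonzero remainder: -4u²-12u-8. Dividing through by -4 gives the monic gcd u²+3u+2.

u²+3u+2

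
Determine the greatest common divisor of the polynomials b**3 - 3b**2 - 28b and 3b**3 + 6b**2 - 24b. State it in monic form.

By polynomial division,
  b**3 - 3b**2 - 28b = (1/3)(3b**3 + 6b**2 - 24b) + (-5b**2 - 20b)
  3b**3 + 6b**2 - 24b = (-(3/5)b + 6/5)(-5b**2 - 20b) + (0)
Last nonzero remainder: -5b**2 - 20b. Dividing through by -5 gives the monic gcd b**2 + 4b.

b**2 + 4b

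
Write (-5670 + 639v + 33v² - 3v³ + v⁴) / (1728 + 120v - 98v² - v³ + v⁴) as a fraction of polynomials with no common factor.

(105 - 6v + v²)/(-32 - 4v + v²)

Apply the Euclidean algorithm:
  v⁴ - 3v³ + 33v² + 639v - 5670 = (v⁴ - v³ - 98v² + 120v + 1728) + (-2v³ + 131v² + 519v - 7398)
  v⁴ - v³ - 98v² + 120v + 1728 = (-(1/2)v - 129/4)(-2v³ + 131v² + 519v - 7398) + ((17545/4)v² + (52635/4)v - 473715/2)
  -2v³ + 131v² + 519v - 7398 = (-(8/17545)v + 548/17545)((17545/4)v² + (52635/4)v - 473715/2) + (0)
Last nonzero remainder: (17545/4)v² + (52635/4)v - 473715/2. Dividing through by 17545/4 gives the monic gcd v² + 3v - 54.
Cancel v² + 3v - 54 from numerator and denominator to get the reduced form.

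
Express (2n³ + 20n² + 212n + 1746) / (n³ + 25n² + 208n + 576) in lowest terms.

Apply the Euclidean algorithm:
  2n³ + 20n² + 212n + 1746 = (2)(n³ + 25n² + 208n + 576) + (−30n² − 204n + 594)
  n³ + 25n² + 208n + 576 = (−(1/30)n − 91/150)(−30n² − 204n + 594) + ((2601/25)n + 23409/25)
  −30n² − 204n + 594 = (−(250/867)n + 550/867)((2601/25)n + 23409/25) + (0)
Last nonzero remainder: (2601/25)n + 23409/25. Dividing through by 2601/25 gives the monic gcd n + 9.
Cancel n + 9 from numerator and denominator to get the reduced form.

(2n² + 2n + 194)/(n² + 16n + 64)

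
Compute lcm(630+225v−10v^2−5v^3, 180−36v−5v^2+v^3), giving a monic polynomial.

−3780+36v+429v^2−37v^3−9v^4+v^5

By polynomial division,
  −5v^3−10v^2+225v+630 = (−5)(v^3−5v^2−36v+180) + (−35v^2+45v+1530)
  v^3−5v^2−36v+180 = (−(1/35)v+26/245)(−35v^2+45v+1530) + ((144/49)v+864/49)
  −35v^2+45v+1530 = (−(1715/144)v+4165/48)((144/49)v+864/49) + (0)
Last nonzero remainder: (144/49)v+864/49. Dividing through by 144/49 gives the monic gcd v+6.
Then lcm(f, g) = f·g / gcd(f, g); expanding and making the result monic gives the answer.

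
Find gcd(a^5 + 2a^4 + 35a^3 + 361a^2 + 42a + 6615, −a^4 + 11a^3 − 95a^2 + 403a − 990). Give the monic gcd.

a^2 − 4a + 45

By polynomial division,
  a^5 + 2a^4 + 35a^3 + 361a^2 + 42a + 6615 = (−a − 13)(−a^4 + 11a^3 − 95a^2 + 403a − 990) + (83a^3 − 471a^2 + 4291a − 6255)
  −a^4 + 11a^3 − 95a^2 + 403a − 990 = (−(1/83)a + 442/6889)(83a^3 − 471a^2 + 4291a − 6255) + (−(90120/6889)a^2 + (360480/6889)a − 4055400/6889)
  83a^3 − 471a^2 + 4291a − 6255 = (−(571787/90120)a + 957571/90120)(−(90120/6889)a^2 + (360480/6889)a − 4055400/6889) + (0)
Last nonzero remainder: −(90120/6889)a^2 + (360480/6889)a − 4055400/6889. Dividing through by −90120/6889 gives the monic gcd a^2 − 4a + 45.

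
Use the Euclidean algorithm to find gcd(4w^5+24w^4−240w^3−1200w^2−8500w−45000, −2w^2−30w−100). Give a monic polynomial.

Apply the Euclidean algorithm:
  4w^5+24w^4−240w^3−1200w^2−8500w−45000 = (−2w^3+18w^2−50w+450)(−2w^2−30w−100) + (0)
Last nonzero remainder: −2w^2−30w−100. Dividing through by −2 gives the monic gcd w^2+15w+50.

w^2+15w+50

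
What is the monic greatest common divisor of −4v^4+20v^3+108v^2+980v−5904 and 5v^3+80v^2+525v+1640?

Euclidean algorithm in ℚ[v]:
  −4v^4+20v^3+108v^2+980v−5904 = (−(4/5)v+84/5)(5v^3+80v^2+525v+1640) + (−816v^2−6528v−33456)
  5v^3+80v^2+525v+1640 = (−(5/816)v−5/102)(−816v^2−6528v−33456) + (0)
Last nonzero remainder: −816v^2−6528v−33456. Dividing through by −816 gives the monic gcd v^2+8v+41.

v^2+8v+41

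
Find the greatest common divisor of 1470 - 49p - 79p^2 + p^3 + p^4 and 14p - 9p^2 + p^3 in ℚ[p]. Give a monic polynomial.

-7 + p

Apply the Euclidean algorithm:
  p^4 + p^3 - 79p^2 - 49p + 1470 = (p + 10)(p^3 - 9p^2 + 14p) + (-3p^2 - 189p + 1470)
  p^3 - 9p^2 + 14p = (-(1/3)p + 24)(-3p^2 - 189p + 1470) + (5040p - 35280)
  -3p^2 - 189p + 1470 = (-(1/1680)p - 1/24)(5040p - 35280) + (0)
Last nonzero remainder: 5040p - 35280. Dividing through by 5040 gives the monic gcd p - 7.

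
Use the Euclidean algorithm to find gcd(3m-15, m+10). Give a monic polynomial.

1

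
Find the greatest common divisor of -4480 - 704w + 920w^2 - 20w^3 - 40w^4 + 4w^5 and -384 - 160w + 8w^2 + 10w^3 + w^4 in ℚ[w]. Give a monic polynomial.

-16 + w^2

By polynomial division,
  4w^5 - 40w^4 - 20w^3 + 920w^2 - 704w - 4480 = (4w - 80)(w^4 + 10w^3 + 8w^2 - 160w - 384) + (748w^3 + 2200w^2 - 11968w - 35200)
  w^4 + 10w^3 + 8w^2 - 160w - 384 = ((1/748)w + 30/3179)(748w^3 + 2200w^2 - 11968w - 35200) + ((936/289)w^2 - 14976/289)
  748w^3 + 2200w^2 - 11968w - 35200 = ((54043/234)w + 79475/117)((936/289)w^2 - 14976/289) + (0)
Last nonzero remainder: (936/289)w^2 - 14976/289. Dividing through by 936/289 gives the monic gcd w^2 - 16.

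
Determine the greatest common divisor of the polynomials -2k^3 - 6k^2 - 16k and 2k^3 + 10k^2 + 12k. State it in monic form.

By polynomial division,
  -2k^3 - 6k^2 - 16k = (-1)(2k^3 + 10k^2 + 12k) + (4k^2 - 4k)
  2k^3 + 10k^2 + 12k = ((1/2)k + 3)(4k^2 - 4k) + (24k)
  4k^2 - 4k = ((1/6)k - 1/6)(24k) + (0)
Last nonzero remainder: 24k. Dividing through by 24 gives the monic gcd k.

k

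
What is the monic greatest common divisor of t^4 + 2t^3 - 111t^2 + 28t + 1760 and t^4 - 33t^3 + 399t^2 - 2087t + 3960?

Repeated division with remainder:
  t^4 + 2t^3 - 111t^2 + 28t + 1760 = (t^4 - 33t^3 + 399t^2 - 2087t + 3960) + (35t^3 - 510t^2 + 2115t - 2200)
  t^4 - 33t^3 + 399t^2 - 2087t + 3960 = ((1/35)t - 129/245)(35t^3 - 510t^2 + 2115t - 2200) + ((3432/49)t^2 - (44616/49)t + 137280/49)
  35t^3 - 510t^2 + 2115t - 2200 = ((1715/3432)t - 245/312)((3432/49)t^2 - (44616/49)t + 137280/49) + (0)
Last nonzero remainder: (3432/49)t^2 - (44616/49)t + 137280/49. Dividing through by 3432/49 gives the monic gcd t^2 - 13t + 40.

t^2 - 13t + 40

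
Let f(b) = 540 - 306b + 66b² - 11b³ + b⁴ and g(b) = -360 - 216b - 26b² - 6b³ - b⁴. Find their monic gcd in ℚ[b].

30 - 2b + b²

By polynomial division,
  b⁴ - 11b³ + 66b² - 306b + 540 = (-1)(-b⁴ - 6b³ - 26b² - 216b - 360) + (-17b³ + 40b² - 522b + 180)
  -b⁴ - 6b³ - 26b² - 216b - 360 = ((1/17)b + 142/289)(-17b³ + 40b² - 522b + 180) + (-(4320/289)b² + (8640/289)b - 129600/289)
  -17b³ + 40b² - 522b + 180 = ((4913/4320)b - 289/720)(-(4320/289)b² + (8640/289)b - 129600/289) + (0)
Last nonzero remainder: -(4320/289)b² + (8640/289)b - 129600/289. Dividing through by -4320/289 gives the monic gcd b² - 2b + 30.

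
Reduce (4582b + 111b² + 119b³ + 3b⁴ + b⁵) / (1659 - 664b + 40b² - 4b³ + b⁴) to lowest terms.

(58b - 3b² + b³)/(21 - 10b + b²)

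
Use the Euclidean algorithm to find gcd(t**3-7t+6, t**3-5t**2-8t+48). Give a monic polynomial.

t+3

Euclidean algorithm in ℚ[t]:
  t**3-7t+6 = (t**3-5t**2-8t+48) + (5t**2+t-42)
  t**3-5t**2-8t+48 = ((1/5)t-26/25)(5t**2+t-42) + ((36/25)t+108/25)
  5t**2+t-42 = ((125/36)t-175/18)((36/25)t+108/25) + (0)
Last nonzero remainder: (36/25)t+108/25. Dividing through by 36/25 gives the monic gcd t+3.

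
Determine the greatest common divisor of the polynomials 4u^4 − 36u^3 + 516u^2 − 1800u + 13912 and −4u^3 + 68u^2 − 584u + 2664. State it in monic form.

By polynomial division,
  4u^4 − 36u^3 + 516u^2 − 1800u + 13912 = (−u − 8)(−4u^3 + 68u^2 − 584u + 2664) + (476u^2 − 3808u + 35224)
  −4u^3 + 68u^2 − 584u + 2664 = (−(1/119)u + 9/119)(476u^2 − 3808u + 35224) + (0)
Last nonzero remainder: 476u^2 − 3808u + 35224. Dividing through by 476 gives the monic gcd u^2 − 8u + 74.

u^2 − 8u + 74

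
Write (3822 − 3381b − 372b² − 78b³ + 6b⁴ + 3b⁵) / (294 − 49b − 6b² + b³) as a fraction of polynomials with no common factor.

By polynomial division,
  3b⁵ + 6b⁴ − 78b³ − 372b² − 3381b + 3822 = (3b² + 24b + 213)(b³ − 6b² − 49b + 294) + (1200b² − 58800)
  b³ − 6b² − 49b + 294 = ((1/1200)b − 1/200)(1200b² − 58800) + (0)
Last nonzero remainder: 1200b² − 58800. Dividing through by 1200 gives the monic gcd b² − 49.
Cancel b² − 49 from numerator and denominator to get the reduced form.

(−78 + 69b + 6b² + 3b³)/(−6 + b)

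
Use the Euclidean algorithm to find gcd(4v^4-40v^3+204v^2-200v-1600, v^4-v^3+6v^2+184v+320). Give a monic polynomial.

Euclidean algorithm in ℚ[v]:
  4v^4-40v^3+204v^2-200v-1600 = (4)(v^4-v^3+6v^2+184v+320) + (-36v^3+180v^2-936v-2880)
  v^4-v^3+6v^2+184v+320 = (-(1/36)v-1/9)(-36v^3+180v^2-936v-2880) + (0)
Last nonzero remainder: -36v^3+180v^2-936v-2880. Dividing through by -36 gives the monic gcd v^3-5v^2+26v+80.

v^3-5v^2+26v+80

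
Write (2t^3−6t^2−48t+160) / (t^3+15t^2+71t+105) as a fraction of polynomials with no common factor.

(2t^2−16t+32)/(t^2+10t+21)

Euclidean algorithm in ℚ[t]:
  2t^3−6t^2−48t+160 = (2)(t^3+15t^2+71t+105) + (−36t^2−190t−50)
  t^3+15t^2+71t+105 = (−(1/36)t−175/648)(−36t^2−190t−50) + ((5929/324)t+29645/324)
  −36t^2−190t−50 = (−(11664/5929)t−3240/5929)((5929/324)t+29645/324) + (0)
Last nonzero remainder: (5929/324)t+29645/324. Dividing through by 5929/324 gives the monic gcd t+5.
Cancel t+5 from numerator and denominator to get the reduced form.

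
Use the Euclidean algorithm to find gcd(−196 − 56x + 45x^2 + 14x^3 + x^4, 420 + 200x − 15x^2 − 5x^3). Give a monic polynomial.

14 + 9x + x^2

Repeated division with remainder:
  x^4 + 14x^3 + 45x^2 − 56x − 196 = (−(1/5)x − 11/5)(−5x^3 − 15x^2 + 200x + 420) + (52x^2 + 468x + 728)
  −5x^3 − 15x^2 + 200x + 420 = (−(5/52)x + 15/26)(52x^2 + 468x + 728) + (0)
Last nonzero remainder: 52x^2 + 468x + 728. Dividing through by 52 gives the monic gcd x^2 + 9x + 14.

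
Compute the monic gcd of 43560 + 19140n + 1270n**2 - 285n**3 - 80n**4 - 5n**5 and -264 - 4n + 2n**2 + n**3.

Apply the Euclidean algorithm:
  -5n**5 - 80n**4 - 285n**3 + 1270n**2 + 19140n + 43560 = (-5n**2 - 70n - 165)(n**3 + 2n**2 - 4n - 264) + (0)
The last nonzero remainder n**3 + 2n**2 - 4n - 264 is already monic.

-264 - 4n + 2n**2 + n**3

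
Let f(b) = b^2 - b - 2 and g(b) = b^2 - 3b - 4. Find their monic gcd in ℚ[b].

b + 1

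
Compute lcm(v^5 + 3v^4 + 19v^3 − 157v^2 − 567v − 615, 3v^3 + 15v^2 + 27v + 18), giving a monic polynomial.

Repeated division with remainder:
  v^5 + 3v^4 + 19v^3 − 157v^2 − 567v − 615 = ((1/3)v^2 − (2/3)v + 20/3)(3v^3 + 15v^2 + 27v + 18) + (−245v^2 − 735v − 735)
  3v^3 + 15v^2 + 27v + 18 = (−(3/245)v − 6/245)(−245v^2 − 735v − 735) + (0)
Last nonzero remainder: −245v^2 − 735v − 735. Dividing through by −245 gives the monic gcd v^2 + 3v + 3.
Then lcm(f, g) = f·g / gcd(f, g); expanding and making the result monic gives the answer.

v^6 + 5v^5 + 25v^4 − 119v^3 − 881v^2 − 1749v − 1230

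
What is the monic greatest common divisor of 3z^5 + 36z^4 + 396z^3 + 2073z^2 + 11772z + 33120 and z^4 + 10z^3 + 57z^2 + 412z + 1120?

z^3 + 3z^2 + 36z + 160

Repeated division with remainder:
  3z^5 + 36z^4 + 396z^3 + 2073z^2 + 11772z + 33120 = (3z + 6)(z^4 + 10z^3 + 57z^2 + 412z + 1120) + (165z^3 + 495z^2 + 5940z + 26400)
  z^4 + 10z^3 + 57z^2 + 412z + 1120 = ((1/165)z + 7/165)(165z^3 + 495z^2 + 5940z + 26400) + (0)
Last nonzero remainder: 165z^3 + 495z^2 + 5940z + 26400. Dividing through by 165 gives the monic gcd z^3 + 3z^2 + 36z + 160.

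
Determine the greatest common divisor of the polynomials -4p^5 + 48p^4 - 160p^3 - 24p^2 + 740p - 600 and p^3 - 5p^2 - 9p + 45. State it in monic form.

By polynomial division,
  -4p^5 + 48p^4 - 160p^3 - 24p^2 + 740p - 600 = (-4p^2 + 28p - 56)(p^3 - 5p^2 - 9p + 45) + (128p^2 - 1024p + 1920)
  p^3 - 5p^2 - 9p + 45 = ((1/128)p + 3/128)(128p^2 - 1024p + 1920) + (0)
Last nonzero remainder: 128p^2 - 1024p + 1920. Dividing through by 128 gives the monic gcd p^2 - 8p + 15.

p^2 - 8p + 15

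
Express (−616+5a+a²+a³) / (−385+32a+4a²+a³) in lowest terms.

(−8+a)/(−5+a)

Repeated division with remainder:
  a³+a²+5a−616 = (a³+4a²+32a−385) + (−3a²−27a−231)
  a³+4a²+32a−385 = (−(1/3)a+5/3)(−3a²−27a−231) + (0)
Last nonzero remainder: −3a²−27a−231. Dividing through by −3 gives the monic gcd a²+9a+77.
Cancel a²+9a+77 from numerator and denominator to get the reduced form.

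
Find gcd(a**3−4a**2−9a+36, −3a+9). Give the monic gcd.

Apply the Euclidean algorithm:
  a**3−4a**2−9a+36 = (−(1/3)a**2+(1/3)a+4)(−3a+9) + (0)
Last nonzero remainder: −3a+9. Dividing through by −3 gives the monic gcd a−3.

a−3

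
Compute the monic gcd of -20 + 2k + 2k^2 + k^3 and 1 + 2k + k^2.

1

Repeated division with remainder:
  k^3 + 2k^2 + 2k - 20 = (k)(k^2 + 2k + 1) + (k - 20)
  k^2 + 2k + 1 = (k + 22)(k - 20) + (441)
  k - 20 = ((1/441)k - 20/441)(441) + (0)
The last nonzero remainder is the constant 441, so the polynomials are coprime and gcd = 1.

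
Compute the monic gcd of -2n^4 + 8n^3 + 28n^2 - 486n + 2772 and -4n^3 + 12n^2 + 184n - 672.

n^2 + n - 42

Euclidean algorithm in ℚ[n]:
  -2n^4 + 8n^3 + 28n^2 - 486n + 2772 = ((1/2)n - 1/2)(-4n^3 + 12n^2 + 184n - 672) + (-58n^2 - 58n + 2436)
  -4n^3 + 12n^2 + 184n - 672 = ((2/29)n - 8/29)(-58n^2 - 58n + 2436) + (0)
Last nonzero remainder: -58n^2 - 58n + 2436. Dividing through by -58 gives the monic gcd n^2 + n - 42.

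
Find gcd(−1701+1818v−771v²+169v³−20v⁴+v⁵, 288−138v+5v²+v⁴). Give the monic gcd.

Repeated division with remainder:
  v⁵−20v⁴+169v³−771v²+1818v−1701 = (v−20)(v⁴+5v²−138v+288) + (164v³−533v²−1230v+4059)
  v⁴+5v²−138v+288 = ((1/164)v+13/656)(164v³−533v²−1230v+4059) + ((369/16)v²−(1107/8)v+3321/16)
  164v³−533v²−1230v+4059 = ((64/9)v+176/9)((369/16)v²−(1107/8)v+3321/16) + (0)
Last nonzero remainder: (369/16)v²−(1107/8)v+3321/16. Dividing through by 369/16 gives the monic gcd v²−6v+9.

9−6v+v²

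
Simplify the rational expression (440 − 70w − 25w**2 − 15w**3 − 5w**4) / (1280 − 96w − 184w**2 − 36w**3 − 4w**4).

By polynomial division,
  −5w**4 − 15w**3 − 25w**2 − 70w + 440 = (5/4)(−4w**4 − 36w**3 − 184w**2 − 96w + 1280) + (30w**3 + 205w**2 + 50w − 1160)
  −4w**4 − 36w**3 − 184w**2 − 96w + 1280 = (−(2/15)w − 13/45)(30w**3 + 205w**2 + 50w − 1160) + (−(1063/9)w**2 − (2126/9)w + 8504/9)
  30w**3 + 205w**2 + 50w − 1160 = (−(270/1063)w − 1305/1063)(−(1063/9)w**2 − (2126/9)w + 8504/9) + (0)
Last nonzero remainder: −(1063/9)w**2 − (2126/9)w + 8504/9. Dividing through by −1063/9 gives the monic gcd w**2 + 2w − 8.
Cancel w**2 + 2w − 8 from numerator and denominator to get the reduced form.

(55 + 5w + 5w**2)/(160 + 28w + 4w**2)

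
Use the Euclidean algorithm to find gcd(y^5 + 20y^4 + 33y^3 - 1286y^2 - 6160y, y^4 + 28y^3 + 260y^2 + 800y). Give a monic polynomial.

By polynomial division,
  y^5 + 20y^4 + 33y^3 - 1286y^2 - 6160y = (y - 8)(y^4 + 28y^3 + 260y^2 + 800y) + (-3y^3 - 6y^2 + 240y)
  y^4 + 28y^3 + 260y^2 + 800y = (-(1/3)y - 26/3)(-3y^3 - 6y^2 + 240y) + (288y^2 + 2880y)
  -3y^3 - 6y^2 + 240y = (-(1/96)y + 1/12)(288y^2 + 2880y) + (0)
Last nonzero remainder: 288y^2 + 2880y. Dividing through by 288 gives the monic gcd y^2 + 10y.

y^2 + 10y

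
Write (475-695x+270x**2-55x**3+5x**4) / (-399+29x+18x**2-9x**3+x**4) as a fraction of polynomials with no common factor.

Apply the Euclidean algorithm:
  5x**4-55x**3+270x**2-695x+475 = (5)(x**4-9x**3+18x**2+29x-399) + (-10x**3+180x**2-840x+2470)
  x**4-9x**3+18x**2+29x-399 = (-(1/10)x-9/10)(-10x**3+180x**2-840x+2470) + (96x**2-480x+1824)
  -10x**3+180x**2-840x+2470 = (-(5/48)x+65/48)(96x**2-480x+1824) + (0)
Last nonzero remainder: 96x**2-480x+1824. Dividing through by 96 gives the monic gcd x**2-5x+19.
Cancel x**2-5x+19 from numerator and denominator to get the reduced form.

(25-30x+5x**2)/(-21-4x+x**2)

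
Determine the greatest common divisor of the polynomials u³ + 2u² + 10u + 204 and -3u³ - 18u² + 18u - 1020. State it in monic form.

u² - 4u + 34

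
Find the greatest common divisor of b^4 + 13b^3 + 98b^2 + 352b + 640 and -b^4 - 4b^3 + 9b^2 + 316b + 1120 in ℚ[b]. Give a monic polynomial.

By polynomial division,
  b^4 + 13b^3 + 98b^2 + 352b + 640 = (-1)(-b^4 - 4b^3 + 9b^2 + 316b + 1120) + (9b^3 + 107b^2 + 668b + 1760)
  -b^4 - 4b^3 + 9b^2 + 316b + 1120 = (-(1/9)b + 71/81)(9b^3 + 107b^2 + 668b + 1760) + (-(856/81)b^2 - (5992/81)b - 34240/81)
  9b^3 + 107b^2 + 668b + 1760 = (-(729/856)b - 891/214)(-(856/81)b^2 - (5992/81)b - 34240/81) + (0)
Last nonzero remainder: -(856/81)b^2 - (5992/81)b - 34240/81. Dividing through by -856/81 gives the monic gcd b^2 + 7b + 40.

b^2 + 7b + 40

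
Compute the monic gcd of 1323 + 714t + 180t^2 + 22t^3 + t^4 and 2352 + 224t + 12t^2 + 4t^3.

7 + t

By polynomial division,
  t^4 + 22t^3 + 180t^2 + 714t + 1323 = ((1/4)t + 19/4)(4t^3 + 12t^2 + 224t + 2352) + (67t^2 - 938t - 9849)
  4t^3 + 12t^2 + 224t + 2352 = ((4/67)t + 68/67)(67t^2 - 938t - 9849) + (1764t + 12348)
  67t^2 - 938t - 9849 = ((67/1764)t - 67/84)(1764t + 12348) + (0)
Last nonzero remainder: 1764t + 12348. Dividing through by 1764 gives the monic gcd t + 7.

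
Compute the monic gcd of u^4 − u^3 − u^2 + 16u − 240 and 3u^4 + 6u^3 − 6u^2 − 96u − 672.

u^2 − 16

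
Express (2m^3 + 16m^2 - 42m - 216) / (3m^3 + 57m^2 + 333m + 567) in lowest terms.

(2m - 8)/(3m + 21)

Euclidean algorithm in ℚ[m]:
  2m^3 + 16m^2 - 42m - 216 = (2/3)(3m^3 + 57m^2 + 333m + 567) + (-22m^2 - 264m - 594)
  3m^3 + 57m^2 + 333m + 567 = (-(3/22)m - 21/22)(-22m^2 - 264m - 594) + (0)
Last nonzero remainder: -22m^2 - 264m - 594. Dividing through by -22 gives the monic gcd m^2 + 12m + 27.
Cancel m^2 + 12m + 27 from numerator and denominator to get the reduced form.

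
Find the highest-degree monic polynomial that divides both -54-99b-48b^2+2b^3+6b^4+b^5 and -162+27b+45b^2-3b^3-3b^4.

-27-9b+3b^2+b^3

Euclidean algorithm in ℚ[b]:
  b^5+6b^4+2b^3-48b^2-99b-54 = (-(1/3)b-5/3)(-3b^4-3b^3+45b^2+27b-162) + (12b^3+36b^2-108b-324)
  -3b^4-3b^3+45b^2+27b-162 = (-(1/4)b+1/2)(12b^3+36b^2-108b-324) + (0)
Last nonzero remainder: 12b^3+36b^2-108b-324. Dividing through by 12 gives the monic gcd b^3+3b^2-9b-27.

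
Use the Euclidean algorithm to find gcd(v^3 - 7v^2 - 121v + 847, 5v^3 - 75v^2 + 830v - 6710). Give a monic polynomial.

v - 11

Apply the Euclidean algorithm:
  v^3 - 7v^2 - 121v + 847 = (1/5)(5v^3 - 75v^2 + 830v - 6710) + (8v^2 - 287v + 2189)
  5v^3 - 75v^2 + 830v - 6710 = ((5/8)v + 835/64)(8v^2 - 287v + 2189) + ((205205/64)v - 2257255/64)
  8v^2 - 287v + 2189 = ((512/205205)v - 12736/205205)((205205/64)v - 2257255/64) + (0)
Last nonzero remainder: (205205/64)v - 2257255/64. Dividing through by 205205/64 gives the monic gcd v - 11.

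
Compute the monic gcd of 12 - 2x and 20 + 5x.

1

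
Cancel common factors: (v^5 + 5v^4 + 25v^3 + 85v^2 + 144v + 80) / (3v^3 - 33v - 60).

(v^3 + v^2 + 16v + 16)/(3v - 12)

Apply the Euclidean algorithm:
  v^5 + 5v^4 + 25v^3 + 85v^2 + 144v + 80 = ((1/3)v^2 + (5/3)v + 12)(3v^3 - 33v - 60) + (160v^2 + 640v + 800)
  3v^3 - 33v - 60 = ((3/160)v - 3/40)(160v^2 + 640v + 800) + (0)
Last nonzero remainder: 160v^2 + 640v + 800. Dividing through by 160 gives the monic gcd v^2 + 4v + 5.
Cancel v^2 + 4v + 5 from numerator and denominator to get the reduced form.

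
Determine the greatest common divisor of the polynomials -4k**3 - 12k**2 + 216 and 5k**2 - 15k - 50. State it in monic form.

1

Repeated division with remainder:
  -4k**3 - 12k**2 + 216 = (-(4/5)k - 24/5)(5k**2 - 15k - 50) + (-112k - 24)
  5k**2 - 15k - 50 = (-(5/112)k + 225/1568)(-112k - 24) + (-9125/196)
  -112k - 24 = ((21952/9125)k + 4704/9125)(-9125/196) + (0)
The last nonzero remainder is the constant -9125/196, so the polynomials are coprime and gcd = 1.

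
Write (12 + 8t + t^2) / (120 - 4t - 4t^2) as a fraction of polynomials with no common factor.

Apply the Euclidean algorithm:
  t^2 + 8t + 12 = (-1/4)(-4t^2 - 4t + 120) + (7t + 42)
  -4t^2 - 4t + 120 = (-(4/7)t + 20/7)(7t + 42) + (0)
Last nonzero remainder: 7t + 42. Dividing through by 7 gives the monic gcd t + 6.
Cancel t + 6 from numerator and denominator to get the reduced form.

(-2 - t)/(-20 + 4t)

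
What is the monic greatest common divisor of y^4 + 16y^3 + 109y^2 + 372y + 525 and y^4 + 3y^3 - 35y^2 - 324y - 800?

y^2 + 7y + 25

Apply the Euclidean algorithm:
  y^4 + 16y^3 + 109y^2 + 372y + 525 = (y^4 + 3y^3 - 35y^2 - 324y - 800) + (13y^3 + 144y^2 + 696y + 1325)
  y^4 + 3y^3 - 35y^2 - 324y - 800 = ((1/13)y - 105/169)(13y^3 + 144y^2 + 696y + 1325) + ((157/169)y^2 + (1099/169)y + 3925/169)
  13y^3 + 144y^2 + 696y + 1325 = ((2197/157)y + 8957/157)((157/169)y^2 + (1099/169)y + 3925/169) + (0)
Last nonzero remainder: (157/169)y^2 + (1099/169)y + 3925/169. Dividing through by 157/169 gives the monic gcd y^2 + 7y + 25.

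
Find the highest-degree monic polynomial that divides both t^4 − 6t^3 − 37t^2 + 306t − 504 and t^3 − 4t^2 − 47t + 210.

By polynomial division,
  t^4 − 6t^3 − 37t^2 + 306t − 504 = (t − 2)(t^3 − 4t^2 − 47t + 210) + (2t^2 + 2t − 84)
  t^3 − 4t^2 − 47t + 210 = ((1/2)t − 5/2)(2t^2 + 2t − 84) + (0)
Last nonzero remainder: 2t^2 + 2t − 84. Dividing through by 2 gives the monic gcd t^2 + t − 42.

t^2 + t − 42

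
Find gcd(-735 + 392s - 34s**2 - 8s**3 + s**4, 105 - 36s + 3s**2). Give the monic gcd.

35 - 12s + s**2

Apply the Euclidean algorithm:
  s**4 - 8s**3 - 34s**2 + 392s - 735 = ((1/3)s**2 + (4/3)s - 7)(3s**2 - 36s + 105) + (0)
Last nonzero remainder: 3s**2 - 36s + 105. Dividing through by 3 gives the monic gcd s**2 - 12s + 35.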